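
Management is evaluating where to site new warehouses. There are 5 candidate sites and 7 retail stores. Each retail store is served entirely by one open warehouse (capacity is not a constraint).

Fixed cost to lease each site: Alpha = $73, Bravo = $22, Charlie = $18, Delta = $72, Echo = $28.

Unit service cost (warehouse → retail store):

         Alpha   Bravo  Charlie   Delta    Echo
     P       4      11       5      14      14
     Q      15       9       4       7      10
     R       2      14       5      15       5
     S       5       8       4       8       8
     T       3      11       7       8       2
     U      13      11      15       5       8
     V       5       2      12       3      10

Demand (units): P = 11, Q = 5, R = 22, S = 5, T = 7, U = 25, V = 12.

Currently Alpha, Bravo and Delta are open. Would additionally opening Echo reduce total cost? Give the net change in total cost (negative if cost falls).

Current service cost with {Alpha, Bravo, Delta}: 318.
Adding Echo: each retail store re-picks its cheapest; new service cost 311, saving 7.
Extra fixed cost: 28. Net change = 28 − 7 = 21.
(Totals: 485 → 506.)

No — net change +21 (cost rises by 21).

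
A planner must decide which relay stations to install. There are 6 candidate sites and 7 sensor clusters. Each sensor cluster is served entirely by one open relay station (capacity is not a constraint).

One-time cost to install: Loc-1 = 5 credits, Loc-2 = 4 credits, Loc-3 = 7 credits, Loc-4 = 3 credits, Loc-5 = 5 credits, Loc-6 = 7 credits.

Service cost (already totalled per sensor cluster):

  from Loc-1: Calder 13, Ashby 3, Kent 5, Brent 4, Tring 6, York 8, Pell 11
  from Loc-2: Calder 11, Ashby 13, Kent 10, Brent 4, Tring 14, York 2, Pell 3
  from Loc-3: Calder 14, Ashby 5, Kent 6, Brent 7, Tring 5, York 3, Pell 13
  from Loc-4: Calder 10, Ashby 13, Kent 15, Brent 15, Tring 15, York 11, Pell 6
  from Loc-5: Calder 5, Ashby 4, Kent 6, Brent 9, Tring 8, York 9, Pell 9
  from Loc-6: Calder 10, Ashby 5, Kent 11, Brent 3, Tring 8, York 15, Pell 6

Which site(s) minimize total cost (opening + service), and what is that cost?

Open Loc-2 and Loc-5; minimum total cost 41.

For any fixed open set, each sensor cluster goes to its cheapest open site; total = fixed + service.
{Loc-2, Loc-5}: Calder→Loc-5 5, Ashby→Loc-5 4, Kent→Loc-5 6, Brent→Loc-2 4, Tring→Loc-5 8, York→Loc-2 2, Pell→Loc-2 3. Service 32; fixed 9; total 41.
{Loc-1, Loc-2, Loc-5}: service 28 + fixed 14 = 42
{Loc-1, Loc-2}: Calder→Loc-2 11, Ashby→Loc-1 3, Kent→Loc-1 5, Brent→Loc-1 4, Tring→Loc-1 6, York→Loc-2 2, Pell→Loc-2 3. Service 34; fixed 9; total 43.
{Loc-1, Loc-2, Loc-3, Loc-4, Loc-5, Loc-6}: Calder→Loc-5 5, Ashby→Loc-1 3, Kent→Loc-1 5, Brent→Loc-6 3, Tring→Loc-3 5, York→Loc-2 2, Pell→Loc-2 3. Service 26; fixed 31; total 57.
No other subset beats 41.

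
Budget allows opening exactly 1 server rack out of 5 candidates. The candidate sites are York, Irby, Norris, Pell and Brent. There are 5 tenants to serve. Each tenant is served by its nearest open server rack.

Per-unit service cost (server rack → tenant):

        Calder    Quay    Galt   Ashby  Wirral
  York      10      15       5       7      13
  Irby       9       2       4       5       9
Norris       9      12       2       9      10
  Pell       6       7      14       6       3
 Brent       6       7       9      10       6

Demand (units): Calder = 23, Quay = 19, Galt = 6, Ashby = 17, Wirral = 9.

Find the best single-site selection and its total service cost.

Choose Irby only; total service cost 435.

With exactly 1 open, each tenant uses its cheapest among the chosen.
{Irby}: Calder→Irby 9·23=207, Quay→Irby 2·19=38, Galt→Irby 4·6=24, Ashby→Irby 5·17=85, Wirral→Irby 9·9=81. Service cost 435.
{Pell}: service cost 484
{Brent}: service cost 549
Among all 5 size-1 choices, {Irby} is lowest.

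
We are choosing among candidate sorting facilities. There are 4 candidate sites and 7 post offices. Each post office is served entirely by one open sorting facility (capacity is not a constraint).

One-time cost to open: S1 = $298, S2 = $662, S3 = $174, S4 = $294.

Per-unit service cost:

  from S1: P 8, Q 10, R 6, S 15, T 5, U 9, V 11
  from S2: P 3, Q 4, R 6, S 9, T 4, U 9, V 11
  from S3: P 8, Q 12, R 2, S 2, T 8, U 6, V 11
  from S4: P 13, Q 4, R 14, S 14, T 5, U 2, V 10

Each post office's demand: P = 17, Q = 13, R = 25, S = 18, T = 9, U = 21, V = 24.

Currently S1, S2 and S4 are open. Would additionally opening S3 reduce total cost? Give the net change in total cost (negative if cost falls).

Yes — net change −52 (cost falls by 52).

Current service cost with {S1, S2, S4}: 733.
Adding S3: each post office re-picks its cheapest; new service cost 507, saving 226.
Extra fixed cost: 174. Net change = 174 − 226 = -52.
(Totals: 1987 → 1935.)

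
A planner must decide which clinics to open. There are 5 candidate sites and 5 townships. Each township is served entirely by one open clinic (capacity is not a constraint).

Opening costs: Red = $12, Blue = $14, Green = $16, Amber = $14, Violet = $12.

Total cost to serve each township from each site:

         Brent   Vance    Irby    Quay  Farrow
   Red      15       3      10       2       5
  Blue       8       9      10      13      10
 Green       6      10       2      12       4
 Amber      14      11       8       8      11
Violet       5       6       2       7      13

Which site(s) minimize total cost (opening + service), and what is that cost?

Open Red and Violet; minimum total cost 41.

For any fixed open set, each township goes to its cheapest open site; total = fixed + service.
{Red, Violet}: Brent→Violet 5, Vance→Red 3, Irby→Violet 2, Quay→Red 2, Farrow→Red 5. Service 17; fixed 24; total 41.
{Red, Green}: Brent→Green 6, Vance→Red 3, Irby→Green 2, Quay→Red 2, Farrow→Green 4. Service 17; fixed 28; total 45.
{Violet}: Brent→Violet 5, Vance→Violet 6, Irby→Violet 2, Quay→Violet 7, Farrow→Violet 13. Service 33; fixed 12; total 45.
{Red, Blue, Green, Amber, Violet}: service 16 + fixed 68 = 84
No other subset beats 41.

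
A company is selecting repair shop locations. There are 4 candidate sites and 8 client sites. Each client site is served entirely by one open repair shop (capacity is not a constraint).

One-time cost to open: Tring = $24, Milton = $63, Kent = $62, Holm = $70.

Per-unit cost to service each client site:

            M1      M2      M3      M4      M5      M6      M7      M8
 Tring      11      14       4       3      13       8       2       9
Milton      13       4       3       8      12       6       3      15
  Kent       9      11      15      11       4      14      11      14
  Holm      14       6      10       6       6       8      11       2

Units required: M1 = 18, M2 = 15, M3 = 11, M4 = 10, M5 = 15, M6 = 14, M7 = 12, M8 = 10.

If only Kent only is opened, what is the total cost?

Each client site is assigned to its cheapest site among the open ones.
{Kent}: M1→Kent 9·18=162, M2→Kent 11·15=165, M3→Kent 15·11=165, M4→Kent 11·10=110, M5→Kent 4·15=60, M6→Kent 14·14=196, M7→Kent 11·12=132, M8→Kent 14·10=140. Service 1130; fixed 62; total 1192.

Total cost: 1192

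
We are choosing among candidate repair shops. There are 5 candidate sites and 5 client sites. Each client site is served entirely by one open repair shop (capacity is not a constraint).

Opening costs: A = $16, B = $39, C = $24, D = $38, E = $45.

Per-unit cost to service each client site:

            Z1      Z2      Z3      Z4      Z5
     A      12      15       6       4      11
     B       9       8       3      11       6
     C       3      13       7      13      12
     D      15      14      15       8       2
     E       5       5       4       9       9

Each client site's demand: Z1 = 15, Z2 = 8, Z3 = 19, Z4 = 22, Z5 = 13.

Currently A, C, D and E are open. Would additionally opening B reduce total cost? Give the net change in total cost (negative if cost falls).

Current service cost with {A, C, D, E}: 275.
Adding B: each client site re-picks its cheapest; new service cost 256, saving 19.
Extra fixed cost: 39. Net change = 39 − 19 = 20.
(Totals: 398 → 418.)

No — net change +20 (cost rises by 20).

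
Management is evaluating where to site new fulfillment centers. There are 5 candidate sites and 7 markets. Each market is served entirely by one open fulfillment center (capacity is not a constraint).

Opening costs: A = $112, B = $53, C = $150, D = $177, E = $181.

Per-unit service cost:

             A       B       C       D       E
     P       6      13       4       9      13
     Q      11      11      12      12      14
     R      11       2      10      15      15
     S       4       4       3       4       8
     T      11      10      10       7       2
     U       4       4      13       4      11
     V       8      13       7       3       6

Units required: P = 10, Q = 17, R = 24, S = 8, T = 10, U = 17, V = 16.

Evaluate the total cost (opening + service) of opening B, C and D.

Each market is assigned to its cheapest site among the open ones.
{B, C, D}: P→C 4·10=40, Q→B 11·17=187, R→B 2·24=48, S→C 3·8=24, T→D 7·10=70, U→B 4·17=68, V→D 3·16=48. Service 485; fixed 380; total 865.

Total cost: 865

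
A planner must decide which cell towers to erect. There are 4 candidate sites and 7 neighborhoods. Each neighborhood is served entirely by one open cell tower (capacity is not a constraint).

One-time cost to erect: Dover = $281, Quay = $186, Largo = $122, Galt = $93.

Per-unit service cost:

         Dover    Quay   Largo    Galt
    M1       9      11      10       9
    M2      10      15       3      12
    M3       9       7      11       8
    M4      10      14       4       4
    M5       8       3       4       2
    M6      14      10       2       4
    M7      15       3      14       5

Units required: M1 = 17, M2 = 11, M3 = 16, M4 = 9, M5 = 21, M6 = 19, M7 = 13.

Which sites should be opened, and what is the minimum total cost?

For any fixed open set, each neighborhood goes to its cheapest open site; total = fixed + service.
{Largo, Galt}: M1→Galt 9·17=153, M2→Largo 3·11=33, M3→Galt 8·16=128, M4→Largo 4·9=36, M5→Galt 2·21=42, M6→Largo 2·19=38, M7→Galt 5·13=65. Service 495; fixed 215; total 710.
{Galt}: M1→Galt 9·17=153, M2→Galt 12·11=132, M3→Galt 8·16=128, M4→Galt 4·9=36, M5→Galt 2·21=42, M6→Galt 4·19=76, M7→Galt 5·13=65. Service 632; fixed 93; total 725.
{Quay, Largo}: M1→Largo 10·17=170, M2→Largo 3·11=33, M3→Quay 7·16=112, M4→Largo 4·9=36, M5→Quay 3·21=63, M6→Largo 2·19=38, M7→Quay 3·13=39. Service 491; fixed 308; total 799.
{Dover, Quay, Largo, Galt}: service 453 + fixed 682 = 1135
No other subset beats 710.

Open Largo and Galt; minimum total cost 710.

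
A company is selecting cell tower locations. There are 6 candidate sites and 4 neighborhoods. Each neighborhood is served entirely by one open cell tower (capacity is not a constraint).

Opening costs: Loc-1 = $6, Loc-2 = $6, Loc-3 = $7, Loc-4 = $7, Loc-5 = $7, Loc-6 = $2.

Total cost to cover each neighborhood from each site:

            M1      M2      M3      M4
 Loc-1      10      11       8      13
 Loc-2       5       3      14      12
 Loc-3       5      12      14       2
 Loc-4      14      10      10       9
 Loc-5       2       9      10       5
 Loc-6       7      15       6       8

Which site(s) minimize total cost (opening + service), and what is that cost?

Open Loc-2 and Loc-6; minimum total cost 30.

For any fixed open set, each neighborhood goes to its cheapest open site; total = fixed + service.
{Loc-2, Loc-6}: M1→Loc-2 5, M2→Loc-2 3, M3→Loc-6 6, M4→Loc-6 8. Service 22; fixed 8; total 30.
{Loc-2, Loc-3, Loc-6}: M1→Loc-2 5, M2→Loc-2 3, M3→Loc-6 6, M4→Loc-3 2. Service 16; fixed 15; total 31.
{Loc-2, Loc-5, Loc-6}: M1→Loc-5 2, M2→Loc-2 3, M3→Loc-6 6, M4→Loc-5 5. Service 16; fixed 15; total 31.
{Loc-1, Loc-2, Loc-3, Loc-4, Loc-5, Loc-6}: service 13 + fixed 35 = 48
No other subset beats 30.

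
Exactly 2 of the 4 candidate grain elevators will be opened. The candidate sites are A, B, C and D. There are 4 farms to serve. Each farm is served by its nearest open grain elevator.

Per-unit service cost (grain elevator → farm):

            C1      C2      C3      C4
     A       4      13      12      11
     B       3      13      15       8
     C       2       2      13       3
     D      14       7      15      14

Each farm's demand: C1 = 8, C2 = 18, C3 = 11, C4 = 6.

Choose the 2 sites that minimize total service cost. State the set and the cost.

With exactly 2 open, each farm uses its cheapest among the chosen.
{A, C}: C1→C 2·8=16, C2→C 2·18=36, C3→A 12·11=132, C4→C 3·6=18. Service cost 202.
{B, C}: service cost 213
{C, D}: service cost 213
Among all 6 size-2 choices, {A, C} is lowest.

Choose A and C; total service cost 202.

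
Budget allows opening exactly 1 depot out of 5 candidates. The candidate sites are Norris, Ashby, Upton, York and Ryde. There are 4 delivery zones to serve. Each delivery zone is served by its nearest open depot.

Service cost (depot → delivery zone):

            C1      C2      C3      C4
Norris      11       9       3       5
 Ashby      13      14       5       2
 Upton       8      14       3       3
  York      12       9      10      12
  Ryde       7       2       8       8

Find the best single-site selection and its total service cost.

Choose Ryde only; total service cost 25.

With exactly 1 open, each delivery zone uses its cheapest among the chosen.
{Ryde}: C1→Ryde 7, C2→Ryde 2, C3→Ryde 8, C4→Ryde 8. Service cost 25.
{Norris}: service cost 28
{Upton}: service cost 28
Among all 5 size-1 choices, {Ryde} is lowest.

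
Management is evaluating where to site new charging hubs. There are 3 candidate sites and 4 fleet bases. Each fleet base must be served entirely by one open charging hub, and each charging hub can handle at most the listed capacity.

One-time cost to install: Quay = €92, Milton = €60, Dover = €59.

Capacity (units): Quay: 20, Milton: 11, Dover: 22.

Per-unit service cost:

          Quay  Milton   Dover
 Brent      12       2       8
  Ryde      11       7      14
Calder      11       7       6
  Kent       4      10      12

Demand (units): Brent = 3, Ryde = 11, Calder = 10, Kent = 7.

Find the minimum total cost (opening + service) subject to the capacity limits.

Minimum total cost: 364

Open {Milton, Dover}: Brent→Dover 8·3=24, Ryde→Milton 7·11=77, Calder→Dover 6·10=60, Kent→Dover 12·7=84.
Loads: Milton carries 11/11, Dover carries 20/22. Service 245; fixed 119; total 364.
Next best feasible plan costs 384.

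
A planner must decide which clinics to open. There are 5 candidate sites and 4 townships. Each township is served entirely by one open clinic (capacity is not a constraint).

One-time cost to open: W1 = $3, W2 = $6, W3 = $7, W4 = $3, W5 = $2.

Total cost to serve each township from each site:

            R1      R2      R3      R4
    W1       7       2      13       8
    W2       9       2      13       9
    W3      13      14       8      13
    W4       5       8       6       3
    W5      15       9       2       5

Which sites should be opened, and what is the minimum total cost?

For any fixed open set, each township goes to its cheapest open site; total = fixed + service.
{W1, W4, W5}: R1→W4 5, R2→W1 2, R3→W5 2, R4→W4 3. Service 12; fixed 8; total 20.
{W1, W5}: service 16 + fixed 5 = 21
{W1, W4}: service 16 + fixed 6 = 22
{W1, W2, W3, W4, W5}: R1→W4 5, R2→W1 2, R3→W5 2, R4→W4 3. Service 12; fixed 21; total 33.
No other subset beats 20.

Open W1, W4 and W5; minimum total cost 20.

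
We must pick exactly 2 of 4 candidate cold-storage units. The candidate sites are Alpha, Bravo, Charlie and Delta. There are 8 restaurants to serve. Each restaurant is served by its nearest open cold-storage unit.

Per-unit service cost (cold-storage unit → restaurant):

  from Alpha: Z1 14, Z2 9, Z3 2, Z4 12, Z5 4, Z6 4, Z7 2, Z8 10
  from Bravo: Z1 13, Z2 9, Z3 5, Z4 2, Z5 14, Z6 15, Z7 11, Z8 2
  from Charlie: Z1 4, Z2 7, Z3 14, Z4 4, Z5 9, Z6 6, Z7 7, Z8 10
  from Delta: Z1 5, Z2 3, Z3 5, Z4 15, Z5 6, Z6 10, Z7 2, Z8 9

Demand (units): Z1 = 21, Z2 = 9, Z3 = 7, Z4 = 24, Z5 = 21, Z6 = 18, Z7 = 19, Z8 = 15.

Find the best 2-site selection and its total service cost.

Choose Bravo and Delta; total service cost 589.

With exactly 2 open, each restaurant uses its cheapest among the chosen.
{Bravo, Delta}: Z1→Delta 5·21=105, Z2→Delta 3·9=27, Z3→Bravo 5·7=35, Z4→Bravo 2·24=48, Z5→Delta 6·21=126, Z6→Delta 10·18=180, Z7→Delta 2·19=38, Z8→Bravo 2·15=30. Service cost 589.
{Alpha, Charlie}: service cost 601
{Alpha, Bravo}: service cost 640
Among all 6 size-2 choices, {Bravo, Delta} is lowest.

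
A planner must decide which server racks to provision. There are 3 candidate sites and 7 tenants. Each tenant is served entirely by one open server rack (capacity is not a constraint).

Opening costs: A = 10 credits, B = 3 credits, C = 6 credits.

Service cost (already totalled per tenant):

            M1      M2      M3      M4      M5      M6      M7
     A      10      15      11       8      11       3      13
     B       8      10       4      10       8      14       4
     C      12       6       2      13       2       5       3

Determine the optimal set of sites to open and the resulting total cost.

For any fixed open set, each tenant goes to its cheapest open site; total = fixed + service.
{B, C}: M1→B 8, M2→C 6, M3→C 2, M4→B 10, M5→C 2, M6→C 5, M7→C 3. Service 36; fixed 9; total 45.
{C}: service 43 + fixed 6 = 49
{A, C}: service 34 + fixed 16 = 50
{A, B, C}: M1→B 8, M2→C 6, M3→C 2, M4→A 8, M5→C 2, M6→A 3, M7→C 3. Service 32; fixed 19; total 51.
(All 7 nonempty subsets were checked; B and C is lowest.)

Open B and C; minimum total cost 45.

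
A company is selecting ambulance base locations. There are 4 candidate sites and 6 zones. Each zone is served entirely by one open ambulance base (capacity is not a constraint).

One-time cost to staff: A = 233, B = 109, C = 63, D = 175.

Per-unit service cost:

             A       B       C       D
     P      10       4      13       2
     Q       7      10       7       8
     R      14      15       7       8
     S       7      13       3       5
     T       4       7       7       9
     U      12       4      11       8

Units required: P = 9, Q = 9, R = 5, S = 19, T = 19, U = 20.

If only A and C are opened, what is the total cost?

Total cost: 837

Each zone is assigned to its cheapest site among the open ones.
{A, C}: P→A 10·9=90, Q→A 7·9=63, R→C 7·5=35, S→C 3·19=57, T→A 4·19=76, U→C 11·20=220. Service 541; fixed 296; total 837.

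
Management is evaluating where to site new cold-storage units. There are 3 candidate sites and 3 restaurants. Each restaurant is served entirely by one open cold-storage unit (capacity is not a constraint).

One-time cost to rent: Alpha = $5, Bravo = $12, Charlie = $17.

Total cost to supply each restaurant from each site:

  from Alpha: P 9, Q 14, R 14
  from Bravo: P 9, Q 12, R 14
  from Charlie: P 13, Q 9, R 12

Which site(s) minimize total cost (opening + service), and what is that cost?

For any fixed open set, each restaurant goes to its cheapest open site; total = fixed + service.
{Alpha}: P→Alpha 9, Q→Alpha 14, R→Alpha 14. Service 37; fixed 5; total 42.
{Bravo}: P→Bravo 9, Q→Bravo 12, R→Bravo 14. Service 35; fixed 12; total 47.
{Charlie}: service 34 + fixed 17 = 51
{Alpha, Bravo, Charlie}: service 30 + fixed 34 = 64
No other subset beats 42.

Open Alpha only; minimum total cost 42.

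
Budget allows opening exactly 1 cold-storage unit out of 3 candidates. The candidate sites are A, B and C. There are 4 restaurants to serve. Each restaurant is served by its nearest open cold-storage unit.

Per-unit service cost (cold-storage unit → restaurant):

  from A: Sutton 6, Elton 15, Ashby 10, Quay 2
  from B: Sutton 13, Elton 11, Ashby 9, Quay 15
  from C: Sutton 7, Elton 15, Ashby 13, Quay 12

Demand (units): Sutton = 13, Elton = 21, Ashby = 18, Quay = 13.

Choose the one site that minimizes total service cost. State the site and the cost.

With exactly 1 open, each restaurant uses its cheapest among the chosen.
{A}: Sutton→A 6·13=78, Elton→A 15·21=315, Ashby→A 10·18=180, Quay→A 2·13=26. Service cost 599.
{B}: service cost 757
{C}: service cost 796
Among all 3 size-1 choices, {A} is lowest.

Choose A only; total service cost 599.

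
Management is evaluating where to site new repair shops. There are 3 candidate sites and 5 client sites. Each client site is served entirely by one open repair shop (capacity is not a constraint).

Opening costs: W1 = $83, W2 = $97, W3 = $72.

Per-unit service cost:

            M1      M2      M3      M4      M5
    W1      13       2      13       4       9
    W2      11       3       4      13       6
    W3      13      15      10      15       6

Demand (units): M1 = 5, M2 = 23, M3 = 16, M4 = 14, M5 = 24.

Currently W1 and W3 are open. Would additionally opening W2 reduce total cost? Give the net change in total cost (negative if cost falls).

Current service cost with {W1, W3}: 471.
Adding W2: each client site re-picks its cheapest; new service cost 365, saving 106.
Extra fixed cost: 97. Net change = 97 − 106 = -9.
(Totals: 626 → 617.)

Yes — net change −9 (cost falls by 9).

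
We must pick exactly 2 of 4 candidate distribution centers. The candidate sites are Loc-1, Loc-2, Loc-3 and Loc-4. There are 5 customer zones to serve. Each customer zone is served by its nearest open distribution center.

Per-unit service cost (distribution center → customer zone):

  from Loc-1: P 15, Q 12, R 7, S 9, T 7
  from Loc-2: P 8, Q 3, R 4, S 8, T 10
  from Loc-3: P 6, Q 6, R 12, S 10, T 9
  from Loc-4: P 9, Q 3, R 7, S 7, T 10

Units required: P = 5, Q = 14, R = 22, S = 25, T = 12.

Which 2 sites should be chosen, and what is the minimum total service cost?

Choose Loc-1 and Loc-2; total service cost 454.

With exactly 2 open, each customer zone uses its cheapest among the chosen.
{Loc-1, Loc-2}: P→Loc-2 8·5=40, Q→Loc-2 3·14=42, R→Loc-2 4·22=88, S→Loc-2 8·25=200, T→Loc-1 7·12=84. Service cost 454.
{Loc-2, Loc-4}: service cost 465
{Loc-2, Loc-3}: service cost 468
Among all 6 size-2 choices, {Loc-1, Loc-2} is lowest.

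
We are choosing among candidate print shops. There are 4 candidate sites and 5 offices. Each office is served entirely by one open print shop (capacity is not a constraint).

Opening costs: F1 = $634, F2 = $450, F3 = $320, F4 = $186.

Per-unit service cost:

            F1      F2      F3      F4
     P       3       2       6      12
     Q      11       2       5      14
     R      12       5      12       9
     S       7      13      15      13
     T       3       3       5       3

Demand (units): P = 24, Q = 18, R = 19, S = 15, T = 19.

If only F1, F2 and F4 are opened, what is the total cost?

Each office is assigned to its cheapest site among the open ones.
{F1, F2, F4}: P→F2 2·24=48, Q→F2 2·18=36, R→F2 5·19=95, S→F1 7·15=105, T→F1 3·19=57. Service 341; fixed 1270; total 1611.

Total cost: 1611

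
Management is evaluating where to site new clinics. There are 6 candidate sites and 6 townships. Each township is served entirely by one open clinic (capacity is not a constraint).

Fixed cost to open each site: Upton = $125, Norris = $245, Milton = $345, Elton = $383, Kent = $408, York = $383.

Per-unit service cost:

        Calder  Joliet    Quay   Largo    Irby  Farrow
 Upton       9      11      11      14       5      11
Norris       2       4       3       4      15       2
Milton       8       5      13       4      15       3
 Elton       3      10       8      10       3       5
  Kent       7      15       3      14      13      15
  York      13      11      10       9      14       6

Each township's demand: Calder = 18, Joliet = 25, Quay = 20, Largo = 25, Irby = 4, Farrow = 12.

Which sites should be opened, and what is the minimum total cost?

Open Norris only; minimum total cost 625.

For any fixed open set, each township goes to its cheapest open site; total = fixed + service.
{Norris}: Calder→Norris 2·18=36, Joliet→Norris 4·25=100, Quay→Norris 3·20=60, Largo→Norris 4·25=100, Irby→Norris 15·4=60, Farrow→Norris 2·12=24. Service 380; fixed 245; total 625.
{Upton, Norris}: Calder→Norris 2·18=36, Joliet→Norris 4·25=100, Quay→Norris 3·20=60, Largo→Norris 4·25=100, Irby→Upton 5·4=20, Farrow→Norris 2·12=24. Service 340; fixed 370; total 710.
{Norris, Elton}: service 332 + fixed 628 = 960
{Upton, Norris, Milton, Elton, Kent, York}: service 332 + fixed 1889 = 2221
No other subset beats 625.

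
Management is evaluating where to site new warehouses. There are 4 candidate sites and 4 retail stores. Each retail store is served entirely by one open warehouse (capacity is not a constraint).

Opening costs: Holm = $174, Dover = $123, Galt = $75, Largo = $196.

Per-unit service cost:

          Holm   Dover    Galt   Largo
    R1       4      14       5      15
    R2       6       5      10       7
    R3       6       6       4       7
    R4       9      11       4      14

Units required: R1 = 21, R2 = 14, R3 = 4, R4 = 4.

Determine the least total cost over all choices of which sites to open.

Minimum total cost: 352

For any fixed open set, each retail store goes to its cheapest open site; total = fixed + service.
{Galt}: R1→Galt 5·21=105, R2→Galt 10·14=140, R3→Galt 4·4=16, R4→Galt 4·4=16. Service 277; fixed 75; total 352.
{Holm}: service 228 + fixed 174 = 402
{Dover, Galt}: service 207 + fixed 198 = 405
{Holm, Dover, Galt, Largo}: service 186 + fixed 568 = 754
No other subset beats 352.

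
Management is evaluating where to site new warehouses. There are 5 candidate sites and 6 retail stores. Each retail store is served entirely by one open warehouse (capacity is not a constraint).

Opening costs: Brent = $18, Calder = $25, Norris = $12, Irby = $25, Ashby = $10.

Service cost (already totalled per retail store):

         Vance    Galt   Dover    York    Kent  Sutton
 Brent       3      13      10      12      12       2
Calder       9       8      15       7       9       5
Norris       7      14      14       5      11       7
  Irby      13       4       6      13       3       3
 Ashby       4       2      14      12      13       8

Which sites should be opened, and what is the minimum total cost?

For any fixed open set, each retail store goes to its cheapest open site; total = fixed + service.
{Ashby}: Vance→Ashby 4, Galt→Ashby 2, Dover→Ashby 14, York→Ashby 12, Kent→Ashby 13, Sutton→Ashby 8. Service 53; fixed 10; total 63.
{Norris, Irby}: service 28 + fixed 37 = 65
{Norris, Ashby}: Vance→Ashby 4, Galt→Ashby 2, Dover→Norris 14, York→Norris 5, Kent→Norris 11, Sutton→Norris 7. Service 43; fixed 22; total 65.
{Brent, Calder, Norris, Irby, Ashby}: service 21 + fixed 90 = 111
No other subset beats 63.

Open Ashby only; minimum total cost 63.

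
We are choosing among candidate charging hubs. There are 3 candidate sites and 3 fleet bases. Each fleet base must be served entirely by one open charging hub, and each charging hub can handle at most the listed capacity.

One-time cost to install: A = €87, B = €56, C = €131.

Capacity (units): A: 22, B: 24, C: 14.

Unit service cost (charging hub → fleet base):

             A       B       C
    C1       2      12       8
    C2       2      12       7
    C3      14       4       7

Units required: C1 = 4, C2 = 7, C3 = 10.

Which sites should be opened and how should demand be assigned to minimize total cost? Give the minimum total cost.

Minimum total cost: 205

Open {A, B}: C1→A 2·4=8, C2→A 2·7=14, C3→B 4·10=40.
Loads: A carries 11/22, B carries 10/24. Service 62; fixed 143; total 205.
Next best feasible plan costs 228.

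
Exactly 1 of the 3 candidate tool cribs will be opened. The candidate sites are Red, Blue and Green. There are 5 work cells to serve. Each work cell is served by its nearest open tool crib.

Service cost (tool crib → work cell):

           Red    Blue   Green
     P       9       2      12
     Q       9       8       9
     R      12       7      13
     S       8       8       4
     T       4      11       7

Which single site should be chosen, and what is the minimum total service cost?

With exactly 1 open, each work cell uses its cheapest among the chosen.
{Blue}: P→Blue 2, Q→Blue 8, R→Blue 7, S→Blue 8, T→Blue 11. Service cost 36.
{Red}: service cost 42
{Green}: service cost 45
Among all 3 size-1 choices, {Blue} is lowest.

Choose Blue only; total service cost 36.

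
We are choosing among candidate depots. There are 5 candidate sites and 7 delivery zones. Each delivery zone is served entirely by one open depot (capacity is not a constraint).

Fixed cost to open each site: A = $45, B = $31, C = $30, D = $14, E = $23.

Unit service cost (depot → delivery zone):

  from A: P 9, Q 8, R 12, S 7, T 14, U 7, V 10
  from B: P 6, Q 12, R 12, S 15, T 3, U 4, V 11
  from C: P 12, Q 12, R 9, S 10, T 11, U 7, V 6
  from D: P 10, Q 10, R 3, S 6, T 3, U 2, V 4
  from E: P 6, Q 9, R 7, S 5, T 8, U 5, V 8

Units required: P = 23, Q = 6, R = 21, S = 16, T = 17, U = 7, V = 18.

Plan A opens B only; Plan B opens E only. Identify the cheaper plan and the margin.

Plan B is cheaper by 253.

Plan A: {B}: P→B 6·23=138, Q→B 12·6=72, R→B 12·21=252, S→B 15·16=240, T→B 3·17=51, U→B 4·7=28, V→B 11·18=198. Service 979; fixed 31; total 1010.
Plan B: {E}: P→E 6·23=138, Q→E 9·6=54, R→E 7·21=147, S→E 5·16=80, T→E 8·17=136, U→E 5·7=35, V→E 8·18=144. Service 734; fixed 23; total 757.
Difference: |1010 − 757| = 253.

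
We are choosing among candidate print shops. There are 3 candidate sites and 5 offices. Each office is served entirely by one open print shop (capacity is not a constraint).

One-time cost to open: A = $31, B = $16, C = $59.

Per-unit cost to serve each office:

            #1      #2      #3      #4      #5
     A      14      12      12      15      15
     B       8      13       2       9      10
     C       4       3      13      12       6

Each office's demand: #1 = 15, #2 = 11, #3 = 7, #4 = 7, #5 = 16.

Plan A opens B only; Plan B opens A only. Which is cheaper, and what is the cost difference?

Plan A is cheaper by 286.

Plan A: {B}: #1→B 8·15=120, #2→B 13·11=143, #3→B 2·7=14, #4→B 9·7=63, #5→B 10·16=160. Service 500; fixed 16; total 516.
Plan B: {A}: #1→A 14·15=210, #2→A 12·11=132, #3→A 12·7=84, #4→A 15·7=105, #5→A 15·16=240. Service 771; fixed 31; total 802.
Difference: |516 − 802| = 286.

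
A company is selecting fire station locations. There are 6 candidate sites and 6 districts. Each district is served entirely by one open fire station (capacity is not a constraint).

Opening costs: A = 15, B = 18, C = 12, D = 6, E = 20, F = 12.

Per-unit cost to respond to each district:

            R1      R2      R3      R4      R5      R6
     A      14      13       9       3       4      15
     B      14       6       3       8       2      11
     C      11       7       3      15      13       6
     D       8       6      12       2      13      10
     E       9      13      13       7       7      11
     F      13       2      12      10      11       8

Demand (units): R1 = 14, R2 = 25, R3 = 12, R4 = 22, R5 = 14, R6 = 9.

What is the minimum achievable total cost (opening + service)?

Minimum total cost: 372

For any fixed open set, each district goes to its cheapest open site; total = fixed + service.
{B, C, D, F}: R1→D 8·14=112, R2→F 2·25=50, R3→B 3·12=36, R4→D 2·22=44, R5→B 2·14=28, R6→C 6·9=54. Service 324; fixed 48; total 372.
{B, D, F}: R1→D 8·14=112, R2→F 2·25=50, R3→B 3·12=36, R4→D 2·22=44, R5→B 2·14=28, R6→F 8·9=72. Service 342; fixed 36; total 378.
{A, B, C, D, F}: service 324 + fixed 63 = 387
{A, B, C, D, E, F}: service 324 + fixed 83 = 407
No other subset beats 372.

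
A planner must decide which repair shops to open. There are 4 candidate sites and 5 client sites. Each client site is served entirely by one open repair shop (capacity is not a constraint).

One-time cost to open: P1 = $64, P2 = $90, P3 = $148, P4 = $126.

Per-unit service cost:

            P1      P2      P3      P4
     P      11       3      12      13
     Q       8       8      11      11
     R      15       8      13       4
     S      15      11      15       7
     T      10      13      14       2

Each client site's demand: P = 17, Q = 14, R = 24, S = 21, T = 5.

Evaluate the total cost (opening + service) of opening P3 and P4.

Total cost: 885

Each client site is assigned to its cheapest site among the open ones.
{P3, P4}: P→P3 12·17=204, Q→P3 11·14=154, R→P4 4·24=96, S→P4 7·21=147, T→P4 2·5=10. Service 611; fixed 274; total 885.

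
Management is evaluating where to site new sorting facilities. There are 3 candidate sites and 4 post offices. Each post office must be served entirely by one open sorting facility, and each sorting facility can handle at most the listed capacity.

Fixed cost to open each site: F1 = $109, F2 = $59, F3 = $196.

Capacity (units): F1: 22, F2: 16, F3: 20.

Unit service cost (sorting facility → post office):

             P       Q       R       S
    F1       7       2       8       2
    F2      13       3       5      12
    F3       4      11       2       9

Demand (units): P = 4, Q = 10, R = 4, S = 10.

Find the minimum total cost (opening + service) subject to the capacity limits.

Open {F1, F2}: P→F1 7·4=28, Q→F2 3·10=30, R→F2 5·4=20, S→F1 2·10=20.
Loads: F1 carries 14/22, F2 carries 14/16. Service 98; fixed 168; total 266.
Next best feasible plan costs 278.

Minimum total cost: 266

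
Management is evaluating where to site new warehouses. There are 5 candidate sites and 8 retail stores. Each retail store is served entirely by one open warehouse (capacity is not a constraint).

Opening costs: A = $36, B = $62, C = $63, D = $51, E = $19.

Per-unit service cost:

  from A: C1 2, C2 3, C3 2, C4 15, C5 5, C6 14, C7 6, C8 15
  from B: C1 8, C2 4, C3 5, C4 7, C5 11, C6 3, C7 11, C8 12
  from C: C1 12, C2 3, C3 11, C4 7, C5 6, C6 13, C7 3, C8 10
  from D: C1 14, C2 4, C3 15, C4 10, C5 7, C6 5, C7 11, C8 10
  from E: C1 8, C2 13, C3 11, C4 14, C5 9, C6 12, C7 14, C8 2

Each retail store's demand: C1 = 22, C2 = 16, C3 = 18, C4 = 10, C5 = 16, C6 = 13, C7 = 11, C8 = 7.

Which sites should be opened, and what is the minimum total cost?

For any fixed open set, each retail store goes to its cheapest open site; total = fixed + service.
{A, B, E}: C1→A 2·22=44, C2→A 3·16=48, C3→A 2·18=36, C4→B 7·10=70, C5→A 5·16=80, C6→B 3·13=39, C7→A 6·11=66, C8→E 2·7=14. Service 397; fixed 117; total 514.
{A, B, C, E}: service 364 + fixed 180 = 544
{A, C, D, E}: C1→A 2·22=44, C2→A 3·16=48, C3→A 2·18=36, C4→C 7·10=70, C5→A 5·16=80, C6→D 5·13=65, C7→C 3·11=33, C8→E 2·7=14. Service 390; fixed 169; total 559.
{A, B, C, D, E}: service 364 + fixed 231 = 595
No other subset beats 514.

Open A, B and E; minimum total cost 514.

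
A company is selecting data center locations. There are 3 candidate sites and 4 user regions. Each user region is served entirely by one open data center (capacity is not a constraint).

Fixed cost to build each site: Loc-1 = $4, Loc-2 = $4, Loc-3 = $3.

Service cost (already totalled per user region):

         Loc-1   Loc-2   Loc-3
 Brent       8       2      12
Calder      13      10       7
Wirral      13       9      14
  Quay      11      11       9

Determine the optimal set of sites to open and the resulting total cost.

For any fixed open set, each user region goes to its cheapest open site; total = fixed + service.
{Loc-2, Loc-3}: Brent→Loc-2 2, Calder→Loc-3 7, Wirral→Loc-2 9, Quay→Loc-3 9. Service 27; fixed 7; total 34.
{Loc-2}: service 32 + fixed 4 = 36
{Loc-1, Loc-2, Loc-3}: Brent→Loc-2 2, Calder→Loc-3 7, Wirral→Loc-2 9, Quay→Loc-3 9. Service 27; fixed 11; total 38.
{Loc-3}: service 42 + fixed 3 = 45
No other subset beats 34.

Open Loc-2 and Loc-3; minimum total cost 34.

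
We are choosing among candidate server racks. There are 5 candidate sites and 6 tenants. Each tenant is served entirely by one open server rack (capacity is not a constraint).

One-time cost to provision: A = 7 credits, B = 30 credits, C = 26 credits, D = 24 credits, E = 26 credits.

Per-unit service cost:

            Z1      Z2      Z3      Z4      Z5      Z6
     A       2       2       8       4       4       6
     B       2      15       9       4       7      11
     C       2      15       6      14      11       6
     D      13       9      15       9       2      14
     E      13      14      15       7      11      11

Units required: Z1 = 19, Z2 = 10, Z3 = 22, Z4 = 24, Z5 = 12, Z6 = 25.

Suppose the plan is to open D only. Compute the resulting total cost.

Each tenant is assigned to its cheapest site among the open ones.
{D}: Z1→D 13·19=247, Z2→D 9·10=90, Z3→D 15·22=330, Z4→D 9·24=216, Z5→D 2·12=24, Z6→D 14·25=350. Service 1257; fixed 24; total 1281.

Total cost: 1281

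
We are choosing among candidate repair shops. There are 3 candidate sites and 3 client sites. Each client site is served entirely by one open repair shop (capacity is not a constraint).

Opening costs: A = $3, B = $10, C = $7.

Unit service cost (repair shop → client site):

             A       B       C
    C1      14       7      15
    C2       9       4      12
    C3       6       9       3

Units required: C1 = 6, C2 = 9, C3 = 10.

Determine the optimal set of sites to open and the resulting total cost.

For any fixed open set, each client site goes to its cheapest open site; total = fixed + service.
{B, C}: C1→B 7·6=42, C2→B 4·9=36, C3→C 3·10=30. Service 108; fixed 17; total 125.
{A, B, C}: service 108 + fixed 20 = 128
{A, B}: service 138 + fixed 13 = 151
{A}: C1→A 14·6=84, C2→A 9·9=81, C3→A 6·10=60. Service 225; fixed 3; total 228.
(All 7 nonempty subsets were checked; B and C is lowest.)

Open B and C; minimum total cost 125.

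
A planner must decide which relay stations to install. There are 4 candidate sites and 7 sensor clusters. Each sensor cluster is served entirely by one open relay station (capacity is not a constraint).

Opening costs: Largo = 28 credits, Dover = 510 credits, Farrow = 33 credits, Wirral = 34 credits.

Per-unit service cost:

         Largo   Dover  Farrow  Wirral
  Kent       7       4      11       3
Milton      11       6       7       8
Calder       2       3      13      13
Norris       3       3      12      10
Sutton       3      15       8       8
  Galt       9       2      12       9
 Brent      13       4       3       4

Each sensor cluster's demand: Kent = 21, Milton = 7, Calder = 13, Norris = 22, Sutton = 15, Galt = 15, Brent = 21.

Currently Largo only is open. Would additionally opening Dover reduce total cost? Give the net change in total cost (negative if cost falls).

Current service cost with {Largo}: 769.
Adding Dover: each sensor cluster re-picks its cheapest; new service cost 377, saving 392.
Extra fixed cost: 510. Net change = 510 − 392 = 118.
(Totals: 797 → 915.)

No — net change +118 (cost rises by 118).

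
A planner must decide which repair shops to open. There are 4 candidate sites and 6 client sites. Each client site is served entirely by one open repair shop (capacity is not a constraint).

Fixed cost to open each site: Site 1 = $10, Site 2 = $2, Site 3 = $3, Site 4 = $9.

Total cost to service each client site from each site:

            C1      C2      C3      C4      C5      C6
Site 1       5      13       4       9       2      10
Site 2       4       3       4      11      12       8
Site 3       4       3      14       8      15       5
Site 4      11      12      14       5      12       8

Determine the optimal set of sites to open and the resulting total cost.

For any fixed open set, each client site goes to its cheapest open site; total = fixed + service.
{Site 1, Site 3}: C1→Site 3 4, C2→Site 3 3, C3→Site 1 4, C4→Site 3 8, C5→Site 1 2, C6→Site 3 5. Service 26; fixed 13; total 39.
{Site 1, Site 2, Site 3}: service 26 + fixed 15 = 41
{Site 2, Site 3}: service 36 + fixed 5 = 41
{Site 1, Site 2, Site 3, Site 4}: service 23 + fixed 24 = 47
(All 15 nonempty subsets were checked; Site 1 and Site 3 is lowest.)

Open Site 1 and Site 3; minimum total cost 39.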